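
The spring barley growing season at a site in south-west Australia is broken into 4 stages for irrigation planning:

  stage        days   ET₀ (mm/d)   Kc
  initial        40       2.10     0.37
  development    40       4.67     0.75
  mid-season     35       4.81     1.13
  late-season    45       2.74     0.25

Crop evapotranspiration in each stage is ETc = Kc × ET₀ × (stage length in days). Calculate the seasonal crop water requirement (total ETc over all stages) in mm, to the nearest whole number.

initial: 0.37 × 2.10 × 40 = 31.08 mm
development: 0.75 × 4.67 × 40 = 140.10 mm
mid-season: 1.13 × 4.81 × 35 = 190.24 mm
late-season: 0.25 × 2.74 × 45 = 30.83 mm
Seasonal total = 392.25 mm

392 mm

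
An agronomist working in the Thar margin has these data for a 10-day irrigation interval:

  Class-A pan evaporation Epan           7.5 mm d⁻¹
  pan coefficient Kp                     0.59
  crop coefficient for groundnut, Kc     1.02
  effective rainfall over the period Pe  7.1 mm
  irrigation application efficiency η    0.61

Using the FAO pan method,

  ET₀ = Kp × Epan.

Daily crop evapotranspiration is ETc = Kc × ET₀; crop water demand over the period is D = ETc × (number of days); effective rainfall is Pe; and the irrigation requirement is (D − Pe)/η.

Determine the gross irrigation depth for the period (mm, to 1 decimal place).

62.4 mm

ET₀ = 0.59 × 7.5 = 4.4250 mm/d
ETc = Kc × ET₀ = 1.02 × 4.4250 = 4.5135 mm/d
Crop demand D = ETc × 10 d = 4.5135 × 10 = 45.135 mm
D − Pe = 45.135 − 7.1 = 38.035 mm
Gross irrigation = 38.035 / 0.61 = 62.352 mm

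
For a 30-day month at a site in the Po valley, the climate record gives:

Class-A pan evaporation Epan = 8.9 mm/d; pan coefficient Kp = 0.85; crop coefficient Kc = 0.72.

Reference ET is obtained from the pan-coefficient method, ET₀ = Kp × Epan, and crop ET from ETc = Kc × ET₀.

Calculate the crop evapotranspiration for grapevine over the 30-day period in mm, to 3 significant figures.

163 mm

ET₀ = 0.85 × 8.9 = 7.5650 mm/d
ETc = Kc × ET₀ = 0.72 × 7.5650 = 5.4468 mm/d
Over 30 days: 5.4468 × 30 = 163.404 mm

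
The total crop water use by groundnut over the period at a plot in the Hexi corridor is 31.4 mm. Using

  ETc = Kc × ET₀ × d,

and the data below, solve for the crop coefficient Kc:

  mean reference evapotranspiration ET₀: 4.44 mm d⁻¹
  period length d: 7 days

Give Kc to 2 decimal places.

ETc = Kc × ET₀ × d  ⇒  Kc = ETc / (ET₀ × d)
Kc = 31.4 / (4.44 × 7) = 31.4 / 31.08 = 1.0103

1.01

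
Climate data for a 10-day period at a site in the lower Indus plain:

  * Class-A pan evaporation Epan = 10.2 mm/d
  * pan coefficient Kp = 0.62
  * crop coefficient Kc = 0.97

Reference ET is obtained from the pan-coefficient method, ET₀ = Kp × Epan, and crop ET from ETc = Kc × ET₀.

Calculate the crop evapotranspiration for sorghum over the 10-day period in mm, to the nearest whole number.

ET₀ = 0.62 × 10.2 = 6.3240 mm/d
ETc = Kc × ET₀ = 0.97 × 6.3240 = 6.1343 mm/d
Over 10 days: 6.1343 × 10 = 61.343 mm

61 mm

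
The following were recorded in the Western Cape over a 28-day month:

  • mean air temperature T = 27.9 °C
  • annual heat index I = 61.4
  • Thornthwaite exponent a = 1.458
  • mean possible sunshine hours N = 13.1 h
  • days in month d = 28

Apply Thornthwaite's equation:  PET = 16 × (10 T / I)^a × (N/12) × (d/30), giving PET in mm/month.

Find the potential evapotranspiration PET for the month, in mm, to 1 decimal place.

10T/I = 10 × 27.9 / 61.4 = 4.5440
(10T/I)^a = 4.5440^1.458 = 9.0896
Uncorrected PET = 16 × 9.0896 = 145.434 mm
Correction = (N/12)(d/30) = (13.1/12)(28/30) = 1.0189
PET = 145.434 × 1.0189 = 148.183 mm/month

148.2 mm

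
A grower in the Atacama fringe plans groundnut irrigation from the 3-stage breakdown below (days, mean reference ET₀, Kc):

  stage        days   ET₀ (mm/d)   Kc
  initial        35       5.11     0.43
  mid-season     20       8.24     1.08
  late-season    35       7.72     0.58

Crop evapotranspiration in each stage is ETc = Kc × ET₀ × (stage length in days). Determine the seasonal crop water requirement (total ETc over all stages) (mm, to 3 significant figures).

412 mm

initial: 0.43 × 5.11 × 35 = 76.91 mm
mid-season: 1.08 × 8.24 × 20 = 177.98 mm
late-season: 0.58 × 7.72 × 35 = 156.72 mm
Seasonal total = 411.61 mm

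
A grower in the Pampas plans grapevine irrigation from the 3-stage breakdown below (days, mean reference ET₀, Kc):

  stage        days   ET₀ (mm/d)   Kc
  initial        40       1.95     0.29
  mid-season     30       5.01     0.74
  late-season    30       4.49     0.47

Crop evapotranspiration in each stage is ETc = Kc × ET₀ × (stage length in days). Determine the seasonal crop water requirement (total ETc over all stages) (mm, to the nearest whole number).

initial: 0.29 × 1.95 × 40 = 22.62 mm
mid-season: 0.74 × 5.01 × 30 = 111.22 mm
late-season: 0.47 × 4.49 × 30 = 63.31 mm
Seasonal total = 197.15 mm

197 mm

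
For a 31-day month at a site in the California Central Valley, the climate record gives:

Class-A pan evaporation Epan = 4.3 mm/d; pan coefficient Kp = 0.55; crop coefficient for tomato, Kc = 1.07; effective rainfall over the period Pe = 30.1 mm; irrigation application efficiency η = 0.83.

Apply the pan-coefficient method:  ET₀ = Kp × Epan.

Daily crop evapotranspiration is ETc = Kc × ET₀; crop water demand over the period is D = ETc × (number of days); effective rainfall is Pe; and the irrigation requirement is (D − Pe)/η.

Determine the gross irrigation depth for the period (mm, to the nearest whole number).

58 mm

ET₀ = 0.55 × 4.3 = 2.3650 mm/d
ETc = Kc × ET₀ = 1.07 × 2.3650 = 2.5306 mm/d
Crop demand D = ETc × 31 d = 2.5306 × 31 = 78.449 mm
D − Pe = 78.449 − 30.1 = 48.349 mm
Gross irrigation = 48.349 / 0.83 = 58.252 mm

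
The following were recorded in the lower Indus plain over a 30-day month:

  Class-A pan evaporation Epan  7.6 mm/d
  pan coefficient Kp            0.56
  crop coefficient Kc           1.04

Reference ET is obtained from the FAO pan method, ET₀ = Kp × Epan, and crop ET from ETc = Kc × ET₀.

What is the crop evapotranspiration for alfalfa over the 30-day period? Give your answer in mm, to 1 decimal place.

ET₀ = 0.56 × 7.6 = 4.2560 mm/d
ETc = Kc × ET₀ = 1.04 × 4.2560 = 4.4262 mm/d
Over 30 days: 4.4262 × 30 = 132.786 mm

132.8 mm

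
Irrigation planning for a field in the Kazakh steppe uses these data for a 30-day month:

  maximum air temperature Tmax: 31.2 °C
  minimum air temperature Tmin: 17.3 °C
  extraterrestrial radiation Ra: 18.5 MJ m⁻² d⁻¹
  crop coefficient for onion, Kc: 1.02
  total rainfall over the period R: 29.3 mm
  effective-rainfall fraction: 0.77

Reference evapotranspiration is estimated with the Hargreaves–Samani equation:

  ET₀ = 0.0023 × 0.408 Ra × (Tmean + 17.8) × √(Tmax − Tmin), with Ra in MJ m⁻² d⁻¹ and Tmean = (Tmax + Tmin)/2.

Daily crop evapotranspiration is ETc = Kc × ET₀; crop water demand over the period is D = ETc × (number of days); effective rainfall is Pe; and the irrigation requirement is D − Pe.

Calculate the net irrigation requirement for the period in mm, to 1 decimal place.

Tmean = (31.2 + 17.3)/2 = 24.25 °C
0.408 Ra = 0.408 × 18.5 = 7.5480 mm/d equivalent
ET₀ = 0.0023 × 7.5480 × (24.25 + 17.8) × √13.9 = 0.0023 × 7.5480 × 42.05 × 3.7283 = 2.7217 mm/d
ETc = Kc × ET₀ = 1.02 × 2.7217 = 2.7761 mm/d
Crop demand D = ETc × 30 d = 2.7761 × 30 = 83.283 mm
Pe = 0.77 × 29.3 = 22.561 mm
D − Pe = 83.283 − 22.561 = 60.722 mm

60.7 mm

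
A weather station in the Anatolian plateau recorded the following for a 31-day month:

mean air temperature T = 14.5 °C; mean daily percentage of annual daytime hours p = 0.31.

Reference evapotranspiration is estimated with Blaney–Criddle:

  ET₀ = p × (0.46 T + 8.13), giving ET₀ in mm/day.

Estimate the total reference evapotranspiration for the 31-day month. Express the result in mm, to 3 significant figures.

ET₀ = 0.31 × (0.46 × 14.5 + 8.13) = 0.31 × 14.800 = 4.5880 mm/d
Monthly total = 4.5880 × 31 = 142.228 mm

142 mm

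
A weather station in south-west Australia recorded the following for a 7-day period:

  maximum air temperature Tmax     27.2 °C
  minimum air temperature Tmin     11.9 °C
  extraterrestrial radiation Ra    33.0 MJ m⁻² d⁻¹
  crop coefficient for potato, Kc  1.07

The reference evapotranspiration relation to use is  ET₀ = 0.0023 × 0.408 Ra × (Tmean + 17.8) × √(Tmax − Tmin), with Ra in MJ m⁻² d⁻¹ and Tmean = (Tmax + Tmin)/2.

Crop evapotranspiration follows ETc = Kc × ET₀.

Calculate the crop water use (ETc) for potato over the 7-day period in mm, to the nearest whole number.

Tmean = (27.2 + 11.9)/2 = 19.55 °C
0.408 Ra = 0.408 × 33.0 = 13.4640 mm/d equivalent
ET₀ = 0.0023 × 13.4640 × (19.55 + 17.8) × √15.3 = 0.0023 × 13.4640 × 37.35 × 3.9115 = 4.5241 mm/d
ETc = Kc × ET₀ = 1.07 × 4.5241 = 4.8408 mm/d
Over 7 days: 4.8408 × 7 = 33.886 mm

34 mm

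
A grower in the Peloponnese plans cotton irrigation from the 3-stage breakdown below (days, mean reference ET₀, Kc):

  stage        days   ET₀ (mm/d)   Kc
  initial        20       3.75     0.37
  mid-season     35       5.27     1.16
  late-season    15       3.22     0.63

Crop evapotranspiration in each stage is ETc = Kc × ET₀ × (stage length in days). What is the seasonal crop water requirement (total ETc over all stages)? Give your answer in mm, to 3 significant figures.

initial: 0.37 × 3.75 × 20 = 27.75 mm
mid-season: 1.16 × 5.27 × 35 = 213.96 mm
late-season: 0.63 × 3.22 × 15 = 30.43 mm
Seasonal total = 272.14 mm

272 mm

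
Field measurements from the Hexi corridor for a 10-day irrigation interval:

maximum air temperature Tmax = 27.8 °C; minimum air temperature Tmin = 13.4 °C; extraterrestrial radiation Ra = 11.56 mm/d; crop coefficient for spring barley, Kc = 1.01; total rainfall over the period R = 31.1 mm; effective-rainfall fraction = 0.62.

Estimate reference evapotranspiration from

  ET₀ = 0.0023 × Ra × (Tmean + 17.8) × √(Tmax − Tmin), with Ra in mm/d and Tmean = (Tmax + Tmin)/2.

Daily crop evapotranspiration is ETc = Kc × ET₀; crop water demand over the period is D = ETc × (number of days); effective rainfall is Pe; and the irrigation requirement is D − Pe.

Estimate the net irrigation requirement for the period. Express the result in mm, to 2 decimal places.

19.85 mm

Tmean = (27.8 + 13.4)/2 = 20.60 °C
ET₀ = 0.0023 × 11.56 × (20.60 + 17.8) × √14.4 = 0.0023 × 11.56 × 38.40 × 3.7947 = 3.8743 mm/d
ETc = Kc × ET₀ = 1.01 × 3.8743 = 3.9130 mm/d
Crop demand D = ETc × 10 d = 3.9130 × 10 = 39.130 mm
Pe = 0.62 × 31.1 = 19.282 mm
D − Pe = 39.130 − 19.282 = 19.848 mm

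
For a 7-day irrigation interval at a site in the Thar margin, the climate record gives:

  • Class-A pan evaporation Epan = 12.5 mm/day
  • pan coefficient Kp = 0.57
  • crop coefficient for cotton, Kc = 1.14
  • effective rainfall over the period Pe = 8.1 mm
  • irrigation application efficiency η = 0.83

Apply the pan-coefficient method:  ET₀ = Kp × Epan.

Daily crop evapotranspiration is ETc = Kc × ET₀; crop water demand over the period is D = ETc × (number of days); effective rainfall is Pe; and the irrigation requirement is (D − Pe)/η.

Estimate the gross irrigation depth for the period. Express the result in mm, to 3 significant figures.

ET₀ = 0.57 × 12.5 = 7.1250 mm/d
ETc = Kc × ET₀ = 1.14 × 7.1250 = 8.1225 mm/d
Crop demand D = ETc × 7 d = 8.1225 × 7 = 56.858 mm
D − Pe = 56.858 − 8.1 = 48.758 mm
Gross irrigation = 48.758 / 0.83 = 58.745 mm

58.7 mm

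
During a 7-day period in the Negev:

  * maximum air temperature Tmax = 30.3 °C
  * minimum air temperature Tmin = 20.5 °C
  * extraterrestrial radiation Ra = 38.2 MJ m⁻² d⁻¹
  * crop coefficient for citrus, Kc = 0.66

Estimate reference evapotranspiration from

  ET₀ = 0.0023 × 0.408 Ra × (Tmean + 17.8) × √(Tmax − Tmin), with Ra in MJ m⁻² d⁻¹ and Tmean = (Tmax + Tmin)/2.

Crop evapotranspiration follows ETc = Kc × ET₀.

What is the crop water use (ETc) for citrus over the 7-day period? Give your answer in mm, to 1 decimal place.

22.4 mm

Tmean = (30.3 + 20.5)/2 = 25.40 °C
0.408 Ra = 0.408 × 38.2 = 15.5856 mm/d equivalent
ET₀ = 0.0023 × 15.5856 × (25.40 + 17.8) × √9.8 = 0.0023 × 15.5856 × 43.20 × 3.1305 = 4.8478 mm/d
ETc = Kc × ET₀ = 0.66 × 4.8478 = 3.1995 mm/d
Over 7 days: 3.1995 × 7 = 22.397 mm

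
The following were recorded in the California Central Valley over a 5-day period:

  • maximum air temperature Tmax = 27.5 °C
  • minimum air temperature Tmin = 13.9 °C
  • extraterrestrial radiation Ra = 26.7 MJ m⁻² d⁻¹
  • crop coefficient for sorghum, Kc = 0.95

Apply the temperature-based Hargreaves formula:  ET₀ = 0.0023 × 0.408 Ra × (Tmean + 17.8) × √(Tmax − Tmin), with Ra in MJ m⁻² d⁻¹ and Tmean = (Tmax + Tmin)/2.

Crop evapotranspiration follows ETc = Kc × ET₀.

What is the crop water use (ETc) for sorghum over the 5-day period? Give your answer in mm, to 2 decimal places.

16.90 mm

Tmean = (27.5 + 13.9)/2 = 20.70 °C
0.408 Ra = 0.408 × 26.7 = 10.8936 mm/d equivalent
ET₀ = 0.0023 × 10.8936 × (20.70 + 17.8) × √13.6 = 0.0023 × 10.8936 × 38.50 × 3.6878 = 3.5574 mm/d
ETc = Kc × ET₀ = 0.95 × 3.5574 = 3.3795 mm/d
Over 5 days: 3.3795 × 5 = 16.898 mm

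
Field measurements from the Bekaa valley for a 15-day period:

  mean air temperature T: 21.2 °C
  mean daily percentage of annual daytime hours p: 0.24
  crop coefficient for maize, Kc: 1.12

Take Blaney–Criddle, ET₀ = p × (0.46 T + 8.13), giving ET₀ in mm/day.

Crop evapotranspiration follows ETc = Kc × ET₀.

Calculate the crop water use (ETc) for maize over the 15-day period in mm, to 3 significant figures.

ET₀ = 0.24 × (0.46 × 21.2 + 8.13) = 0.24 × 17.882 = 4.2917 mm/d
ETc = Kc × ET₀ = 1.12 × 4.2917 = 4.8067 mm/d
Over 15 days: 4.8067 × 15 = 72.101 mm

72.1 mm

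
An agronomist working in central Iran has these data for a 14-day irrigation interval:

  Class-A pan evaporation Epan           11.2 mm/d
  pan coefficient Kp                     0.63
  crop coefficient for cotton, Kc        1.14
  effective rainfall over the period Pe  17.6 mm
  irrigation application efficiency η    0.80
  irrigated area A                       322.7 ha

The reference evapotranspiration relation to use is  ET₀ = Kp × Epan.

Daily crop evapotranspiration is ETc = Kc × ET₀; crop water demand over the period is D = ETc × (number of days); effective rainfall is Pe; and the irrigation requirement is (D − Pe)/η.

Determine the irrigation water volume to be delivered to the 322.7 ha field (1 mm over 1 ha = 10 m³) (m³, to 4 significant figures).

383300 m³

ET₀ = 0.63 × 11.2 = 7.0560 mm/d
ETc = Kc × ET₀ = 1.14 × 7.0560 = 8.0438 mm/d
Crop demand D = ETc × 14 d = 8.0438 × 14 = 112.613 mm
D − Pe = 112.613 − 17.6 = 95.013 mm
Gross irrigation = 95.013 / 0.80 = 118.766 mm
Volume = 118.766 mm × 322.7 ha × 10 = 383257.9 m³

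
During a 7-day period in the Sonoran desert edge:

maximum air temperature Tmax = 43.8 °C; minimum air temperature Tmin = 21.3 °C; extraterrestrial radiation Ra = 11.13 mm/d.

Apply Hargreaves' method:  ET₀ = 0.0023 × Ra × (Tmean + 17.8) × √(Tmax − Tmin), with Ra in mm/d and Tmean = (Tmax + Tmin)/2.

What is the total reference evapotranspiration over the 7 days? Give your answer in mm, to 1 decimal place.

Tmean = (43.8 + 21.3)/2 = 32.55 °C
ET₀ = 0.0023 × 11.13 × (32.55 + 17.8) × √22.5 = 0.0023 × 11.13 × 50.35 × 4.7434 = 6.1138 mm/d
Over 7 days: 6.1138 × 7 = 42.797 mm

42.8 mm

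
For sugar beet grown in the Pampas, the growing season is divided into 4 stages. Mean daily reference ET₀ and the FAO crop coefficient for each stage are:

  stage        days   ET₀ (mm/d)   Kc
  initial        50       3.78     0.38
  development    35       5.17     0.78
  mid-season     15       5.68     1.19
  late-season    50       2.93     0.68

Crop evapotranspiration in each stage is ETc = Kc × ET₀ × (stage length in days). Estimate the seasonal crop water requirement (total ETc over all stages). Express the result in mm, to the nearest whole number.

initial: 0.38 × 3.78 × 50 = 71.82 mm
development: 0.78 × 5.17 × 35 = 141.14 mm
mid-season: 1.19 × 5.68 × 15 = 101.39 mm
late-season: 0.68 × 2.93 × 50 = 99.62 mm
Seasonal total = 413.97 mm

414 mm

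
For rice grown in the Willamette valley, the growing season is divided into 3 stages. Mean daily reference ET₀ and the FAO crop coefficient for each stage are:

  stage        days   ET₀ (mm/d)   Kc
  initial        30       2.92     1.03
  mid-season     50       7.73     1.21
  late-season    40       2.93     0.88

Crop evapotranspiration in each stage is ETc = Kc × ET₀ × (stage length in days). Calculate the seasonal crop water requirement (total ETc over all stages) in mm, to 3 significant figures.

661 mm

initial: 1.03 × 2.92 × 30 = 90.23 mm
mid-season: 1.21 × 7.73 × 50 = 467.67 mm
late-season: 0.88 × 2.93 × 40 = 103.14 mm
Seasonal total = 661.04 mm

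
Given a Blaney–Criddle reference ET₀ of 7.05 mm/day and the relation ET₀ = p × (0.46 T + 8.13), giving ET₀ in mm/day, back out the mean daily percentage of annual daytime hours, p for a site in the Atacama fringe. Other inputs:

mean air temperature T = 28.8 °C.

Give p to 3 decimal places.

p = ET₀ / (0.46 T + 8.13) = 7.05 / (0.46 × 28.8 + 8.13) = 7.05 / 21.378 = 0.3298

0.330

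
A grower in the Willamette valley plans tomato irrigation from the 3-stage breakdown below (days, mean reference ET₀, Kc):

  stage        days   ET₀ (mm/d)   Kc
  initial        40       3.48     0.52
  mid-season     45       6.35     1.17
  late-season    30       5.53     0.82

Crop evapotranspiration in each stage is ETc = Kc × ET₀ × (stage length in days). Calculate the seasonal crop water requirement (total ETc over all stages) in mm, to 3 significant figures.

543 mm

initial: 0.52 × 3.48 × 40 = 72.38 mm
mid-season: 1.17 × 6.35 × 45 = 334.33 mm
late-season: 0.82 × 5.53 × 30 = 136.04 mm
Seasonal total = 542.75 mm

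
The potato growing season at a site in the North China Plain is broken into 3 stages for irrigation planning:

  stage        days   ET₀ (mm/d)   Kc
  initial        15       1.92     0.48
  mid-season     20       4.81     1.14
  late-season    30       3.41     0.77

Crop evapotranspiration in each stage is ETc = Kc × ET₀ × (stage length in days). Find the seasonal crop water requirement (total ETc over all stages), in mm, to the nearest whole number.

initial: 0.48 × 1.92 × 15 = 13.82 mm
mid-season: 1.14 × 4.81 × 20 = 109.67 mm
late-season: 0.77 × 3.41 × 30 = 78.77 mm
Seasonal total = 202.26 mm

202 mm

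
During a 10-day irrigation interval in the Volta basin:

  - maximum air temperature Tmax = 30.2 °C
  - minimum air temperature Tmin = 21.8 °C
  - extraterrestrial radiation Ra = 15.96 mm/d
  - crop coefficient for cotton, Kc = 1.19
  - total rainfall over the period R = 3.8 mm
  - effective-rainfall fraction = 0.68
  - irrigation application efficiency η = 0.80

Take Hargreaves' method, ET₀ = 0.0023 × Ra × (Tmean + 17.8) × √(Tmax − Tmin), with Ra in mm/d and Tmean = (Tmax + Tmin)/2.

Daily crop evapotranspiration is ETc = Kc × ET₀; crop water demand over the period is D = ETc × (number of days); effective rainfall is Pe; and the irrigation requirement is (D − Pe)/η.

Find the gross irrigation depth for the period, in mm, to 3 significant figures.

66.1 mm

Tmean = (30.2 + 21.8)/2 = 26.00 °C
ET₀ = 0.0023 × 15.96 × (26.00 + 17.8) × √8.4 = 0.0023 × 15.96 × 43.80 × 2.8983 = 4.6599 mm/d
ETc = Kc × ET₀ = 1.19 × 4.6599 = 5.5453 mm/d
Crop demand D = ETc × 10 d = 5.5453 × 10 = 55.453 mm
Pe = 0.68 × 3.8 = 2.584 mm
D − Pe = 55.453 − 2.584 = 52.869 mm
Gross irrigation = 52.869 / 0.80 = 66.086 mm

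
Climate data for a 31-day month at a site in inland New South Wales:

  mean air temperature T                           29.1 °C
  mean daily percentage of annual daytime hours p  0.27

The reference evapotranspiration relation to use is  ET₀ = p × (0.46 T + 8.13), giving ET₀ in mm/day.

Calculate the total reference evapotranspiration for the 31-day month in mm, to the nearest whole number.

ET₀ = 0.27 × (0.46 × 29.1 + 8.13) = 0.27 × 21.516 = 5.8093 mm/d
Monthly total = 5.8093 × 31 = 180.088 mm

180 mm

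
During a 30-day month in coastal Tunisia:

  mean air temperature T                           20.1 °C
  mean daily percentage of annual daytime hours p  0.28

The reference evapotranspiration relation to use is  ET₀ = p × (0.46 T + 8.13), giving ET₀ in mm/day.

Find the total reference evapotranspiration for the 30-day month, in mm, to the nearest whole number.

146 mm

ET₀ = 0.28 × (0.46 × 20.1 + 8.13) = 0.28 × 17.376 = 4.8653 mm/d
Monthly total = 4.8653 × 30 = 145.959 mm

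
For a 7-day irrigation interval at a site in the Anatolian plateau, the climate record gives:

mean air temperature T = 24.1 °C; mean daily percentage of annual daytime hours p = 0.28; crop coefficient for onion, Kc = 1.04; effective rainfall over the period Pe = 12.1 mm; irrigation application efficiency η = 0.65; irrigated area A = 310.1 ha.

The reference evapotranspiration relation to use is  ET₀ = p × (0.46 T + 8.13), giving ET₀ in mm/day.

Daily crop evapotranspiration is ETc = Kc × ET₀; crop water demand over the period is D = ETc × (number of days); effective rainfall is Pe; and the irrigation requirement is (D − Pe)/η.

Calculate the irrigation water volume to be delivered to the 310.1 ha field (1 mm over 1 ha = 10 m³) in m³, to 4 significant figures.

129100 m³

ET₀ = 0.28 × (0.46 × 24.1 + 8.13) = 0.28 × 19.216 = 5.3805 mm/d
ETc = Kc × ET₀ = 1.04 × 5.3805 = 5.5957 mm/d
Crop demand D = ETc × 7 d = 5.5957 × 7 = 39.170 mm
D − Pe = 39.170 − 12.1 = 27.070 mm
Gross irrigation = 27.070 / 0.65 = 41.646 mm
Volume = 41.646 mm × 310.1 ha × 10 = 129144.2 m³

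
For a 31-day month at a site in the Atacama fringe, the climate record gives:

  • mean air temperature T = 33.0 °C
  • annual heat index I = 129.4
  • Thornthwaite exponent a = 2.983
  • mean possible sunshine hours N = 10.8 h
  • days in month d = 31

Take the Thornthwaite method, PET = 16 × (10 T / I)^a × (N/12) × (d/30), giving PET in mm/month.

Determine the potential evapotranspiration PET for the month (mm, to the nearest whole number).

10T/I = 10 × 33.0 / 129.4 = 2.5502
(10T/I)^a = 2.5502^2.983 = 16.3234
Uncorrected PET = 16 × 16.3234 = 261.174 mm
Correction = (N/12)(d/30) = (10.8/12)(31/30) = 0.9300
PET = 261.174 × 0.9300 = 242.892 mm/month

243 mm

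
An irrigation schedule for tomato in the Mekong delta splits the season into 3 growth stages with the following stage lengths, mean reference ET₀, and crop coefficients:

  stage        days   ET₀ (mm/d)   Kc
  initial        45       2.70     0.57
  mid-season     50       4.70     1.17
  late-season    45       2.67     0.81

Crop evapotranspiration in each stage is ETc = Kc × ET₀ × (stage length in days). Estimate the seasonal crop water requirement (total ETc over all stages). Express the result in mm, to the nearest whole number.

442 mm

initial: 0.57 × 2.70 × 45 = 69.26 mm
mid-season: 1.17 × 4.70 × 50 = 274.95 mm
late-season: 0.81 × 2.67 × 45 = 97.32 mm
Seasonal total = 441.53 mm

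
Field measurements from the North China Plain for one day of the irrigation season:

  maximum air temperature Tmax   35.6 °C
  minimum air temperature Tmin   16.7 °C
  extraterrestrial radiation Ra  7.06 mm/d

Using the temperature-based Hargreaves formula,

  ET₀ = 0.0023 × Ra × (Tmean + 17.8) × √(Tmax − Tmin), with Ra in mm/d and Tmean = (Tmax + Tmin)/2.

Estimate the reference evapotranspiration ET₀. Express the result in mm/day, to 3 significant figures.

3.10 mm/day

Tmean = (35.6 + 16.7)/2 = 26.15 °C
ET₀ = 0.0023 × 7.06 × (26.15 + 17.8) × √18.9 = 0.0023 × 7.06 × 43.95 × 4.3474 = 3.1026 mm/d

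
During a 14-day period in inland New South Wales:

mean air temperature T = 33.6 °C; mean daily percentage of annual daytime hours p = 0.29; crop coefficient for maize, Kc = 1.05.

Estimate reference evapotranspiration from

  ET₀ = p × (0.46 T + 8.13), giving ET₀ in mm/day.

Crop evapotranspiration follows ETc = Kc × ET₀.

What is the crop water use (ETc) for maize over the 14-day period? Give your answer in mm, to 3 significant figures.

ET₀ = 0.29 × (0.46 × 33.6 + 8.13) = 0.29 × 23.586 = 6.8399 mm/d
ETc = Kc × ET₀ = 1.05 × 6.8399 = 7.1819 mm/d
Over 14 days: 7.1819 × 14 = 100.547 mm

101 mm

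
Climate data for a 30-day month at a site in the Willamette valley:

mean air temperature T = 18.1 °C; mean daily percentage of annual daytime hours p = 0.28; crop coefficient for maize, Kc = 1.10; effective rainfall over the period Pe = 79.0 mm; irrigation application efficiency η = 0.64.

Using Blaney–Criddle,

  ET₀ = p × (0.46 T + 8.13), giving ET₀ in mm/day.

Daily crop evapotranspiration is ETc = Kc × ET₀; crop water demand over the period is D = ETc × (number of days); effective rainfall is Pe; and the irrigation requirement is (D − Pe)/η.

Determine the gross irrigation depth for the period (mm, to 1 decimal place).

114.1 mm

ET₀ = 0.28 × (0.46 × 18.1 + 8.13) = 0.28 × 16.456 = 4.6077 mm/d
ETc = Kc × ET₀ = 1.10 × 4.6077 = 5.0685 mm/d
Crop demand D = ETc × 30 d = 5.0685 × 30 = 152.055 mm
D − Pe = 152.055 − 79.0 = 73.055 mm
Gross irrigation = 73.055 / 0.64 = 114.148 mm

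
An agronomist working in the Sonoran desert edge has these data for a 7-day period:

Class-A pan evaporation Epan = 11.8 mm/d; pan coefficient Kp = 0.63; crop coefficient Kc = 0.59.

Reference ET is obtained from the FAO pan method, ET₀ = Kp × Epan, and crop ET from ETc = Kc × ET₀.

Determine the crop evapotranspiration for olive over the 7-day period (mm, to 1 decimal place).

30.7 mm

ET₀ = 0.63 × 11.8 = 7.4340 mm/d
ETc = Kc × ET₀ = 0.59 × 7.4340 = 4.3861 mm/d
Over 7 days: 4.3861 × 7 = 30.703 mm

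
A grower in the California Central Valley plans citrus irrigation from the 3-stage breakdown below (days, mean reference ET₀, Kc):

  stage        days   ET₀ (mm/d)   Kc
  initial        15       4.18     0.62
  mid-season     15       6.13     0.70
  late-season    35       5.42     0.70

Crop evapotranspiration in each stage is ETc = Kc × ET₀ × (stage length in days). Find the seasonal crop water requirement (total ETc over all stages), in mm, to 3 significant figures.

initial: 0.62 × 4.18 × 15 = 38.87 mm
mid-season: 0.70 × 6.13 × 15 = 64.37 mm
late-season: 0.70 × 5.42 × 35 = 132.79 mm
Seasonal total = 236.03 mm

236 mm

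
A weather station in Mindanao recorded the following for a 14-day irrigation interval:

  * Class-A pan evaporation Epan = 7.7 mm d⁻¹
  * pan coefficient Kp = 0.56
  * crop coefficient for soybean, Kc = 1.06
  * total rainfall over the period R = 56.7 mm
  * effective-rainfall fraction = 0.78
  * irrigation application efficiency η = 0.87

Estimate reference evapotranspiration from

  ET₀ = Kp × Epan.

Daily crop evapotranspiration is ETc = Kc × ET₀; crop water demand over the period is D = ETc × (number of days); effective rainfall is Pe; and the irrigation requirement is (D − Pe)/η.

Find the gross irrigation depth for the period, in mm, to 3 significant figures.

22.7 mm

ET₀ = 0.56 × 7.7 = 4.3120 mm/d
ETc = Kc × ET₀ = 1.06 × 4.3120 = 4.5707 mm/d
Crop demand D = ETc × 14 d = 4.5707 × 14 = 63.990 mm
Pe = 0.78 × 56.7 = 44.226 mm
D − Pe = 63.990 − 44.226 = 19.764 mm
Gross irrigation = 19.764 / 0.87 = 22.717 mm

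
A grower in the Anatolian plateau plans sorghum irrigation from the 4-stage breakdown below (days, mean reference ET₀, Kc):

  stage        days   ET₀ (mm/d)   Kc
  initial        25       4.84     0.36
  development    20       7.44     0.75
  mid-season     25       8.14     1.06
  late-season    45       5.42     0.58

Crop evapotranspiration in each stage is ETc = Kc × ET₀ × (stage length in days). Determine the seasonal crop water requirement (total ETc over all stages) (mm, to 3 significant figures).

512 mm

initial: 0.36 × 4.84 × 25 = 43.56 mm
development: 0.75 × 7.44 × 20 = 111.60 mm
mid-season: 1.06 × 8.14 × 25 = 215.71 mm
late-season: 0.58 × 5.42 × 45 = 141.46 mm
Seasonal total = 512.33 mm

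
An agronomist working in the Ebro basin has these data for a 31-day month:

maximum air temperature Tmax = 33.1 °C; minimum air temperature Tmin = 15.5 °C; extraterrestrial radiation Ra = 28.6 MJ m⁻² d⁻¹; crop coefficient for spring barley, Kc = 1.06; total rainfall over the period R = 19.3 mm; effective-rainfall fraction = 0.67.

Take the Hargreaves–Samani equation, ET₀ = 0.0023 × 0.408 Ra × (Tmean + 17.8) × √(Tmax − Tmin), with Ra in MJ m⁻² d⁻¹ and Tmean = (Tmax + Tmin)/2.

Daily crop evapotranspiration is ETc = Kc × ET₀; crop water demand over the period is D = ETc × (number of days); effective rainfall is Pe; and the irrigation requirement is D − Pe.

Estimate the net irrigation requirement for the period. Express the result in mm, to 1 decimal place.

142.8 mm

Tmean = (33.1 + 15.5)/2 = 24.30 °C
0.408 Ra = 0.408 × 28.6 = 11.6688 mm/d equivalent
ET₀ = 0.0023 × 11.6688 × (24.30 + 17.8) × √17.6 = 0.0023 × 11.6688 × 42.10 × 4.1952 = 4.7401 mm/d
ETc = Kc × ET₀ = 1.06 × 4.7401 = 5.0245 mm/d
Crop demand D = ETc × 31 d = 5.0245 × 31 = 155.760 mm
Pe = 0.67 × 19.3 = 12.931 mm
D − Pe = 155.760 − 12.931 = 142.829 mm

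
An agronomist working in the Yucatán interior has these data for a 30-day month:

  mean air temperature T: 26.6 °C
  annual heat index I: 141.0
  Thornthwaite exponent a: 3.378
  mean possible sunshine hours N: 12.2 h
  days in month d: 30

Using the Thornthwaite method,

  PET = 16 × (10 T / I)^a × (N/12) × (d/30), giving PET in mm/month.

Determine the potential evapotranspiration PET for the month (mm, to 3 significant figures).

139 mm

10T/I = 10 × 26.6 / 141.0 = 1.8865
(10T/I)^a = 1.8865^3.378 = 8.5343
Uncorrected PET = 16 × 8.5343 = 136.549 mm
Correction = (N/12)(d/30) = (12.2/12)(30/30) = 1.0167
PET = 136.549 × 1.0167 = 138.829 mm/month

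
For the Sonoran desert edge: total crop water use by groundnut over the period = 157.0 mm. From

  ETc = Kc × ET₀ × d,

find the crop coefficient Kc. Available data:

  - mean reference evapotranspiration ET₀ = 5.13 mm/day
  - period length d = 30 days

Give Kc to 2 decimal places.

ETc = Kc × ET₀ × d  ⇒  Kc = ETc / (ET₀ × d)
Kc = 157.0 / (5.13 × 30) = 157.0 / 153.90 = 1.0201

1.02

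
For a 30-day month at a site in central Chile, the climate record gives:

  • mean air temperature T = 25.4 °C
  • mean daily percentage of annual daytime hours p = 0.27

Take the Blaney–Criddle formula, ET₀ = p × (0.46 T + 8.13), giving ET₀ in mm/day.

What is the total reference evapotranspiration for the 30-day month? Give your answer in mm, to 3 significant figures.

160 mm

ET₀ = 0.27 × (0.46 × 25.4 + 8.13) = 0.27 × 19.814 = 5.3498 mm/d
Monthly total = 5.3498 × 30 = 160.494 mm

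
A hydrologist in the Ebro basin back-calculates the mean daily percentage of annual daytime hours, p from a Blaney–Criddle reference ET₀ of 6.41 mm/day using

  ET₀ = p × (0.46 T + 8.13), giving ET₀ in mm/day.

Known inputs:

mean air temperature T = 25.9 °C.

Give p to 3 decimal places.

0.320

p = ET₀ / (0.46 T + 8.13) = 6.41 / (0.46 × 25.9 + 8.13) = 6.41 / 20.044 = 0.3198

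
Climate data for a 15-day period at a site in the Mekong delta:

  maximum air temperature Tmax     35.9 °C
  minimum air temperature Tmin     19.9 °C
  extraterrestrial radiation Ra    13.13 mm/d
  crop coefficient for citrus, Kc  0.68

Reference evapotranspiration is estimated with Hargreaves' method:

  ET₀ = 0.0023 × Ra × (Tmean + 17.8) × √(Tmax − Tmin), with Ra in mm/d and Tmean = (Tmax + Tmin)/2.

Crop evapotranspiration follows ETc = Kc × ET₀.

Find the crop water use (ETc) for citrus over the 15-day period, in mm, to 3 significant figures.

56.3 mm

Tmean = (35.9 + 19.9)/2 = 27.90 °C
ET₀ = 0.0023 × 13.13 × (27.90 + 17.8) × √16.0 = 0.0023 × 13.13 × 45.70 × 4.0000 = 5.5204 mm/d
ETc = Kc × ET₀ = 0.68 × 5.5204 = 3.7539 mm/d
Over 15 days: 3.7539 × 15 = 56.309 mm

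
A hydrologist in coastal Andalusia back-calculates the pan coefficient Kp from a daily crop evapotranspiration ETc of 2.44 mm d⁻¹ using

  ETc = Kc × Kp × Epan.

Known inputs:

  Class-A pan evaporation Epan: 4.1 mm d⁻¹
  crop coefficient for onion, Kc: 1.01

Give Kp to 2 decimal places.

ETc = Kc × Kp × Epan  ⇒  Kp = ETc / (Kc × Epan)
Kp = 2.44 / (1.01 × 4.1) = 2.44 / 4.141 = 0.5892

0.59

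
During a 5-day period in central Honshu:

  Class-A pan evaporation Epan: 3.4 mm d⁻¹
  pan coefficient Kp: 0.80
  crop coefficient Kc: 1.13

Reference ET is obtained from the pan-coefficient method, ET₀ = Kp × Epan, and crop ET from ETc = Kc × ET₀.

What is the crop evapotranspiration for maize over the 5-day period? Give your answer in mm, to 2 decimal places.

ET₀ = 0.80 × 3.4 = 2.7200 mm/d
ETc = Kc × ET₀ = 1.13 × 2.7200 = 3.0736 mm/d
Over 5 days: 3.0736 × 5 = 15.368 mm

15.37 mm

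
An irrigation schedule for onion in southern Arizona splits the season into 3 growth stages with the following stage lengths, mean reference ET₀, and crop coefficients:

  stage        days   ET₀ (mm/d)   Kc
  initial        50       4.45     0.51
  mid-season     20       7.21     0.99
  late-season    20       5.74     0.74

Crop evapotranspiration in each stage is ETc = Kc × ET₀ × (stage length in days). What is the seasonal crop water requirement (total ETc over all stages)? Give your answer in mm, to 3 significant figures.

initial: 0.51 × 4.45 × 50 = 113.48 mm
mid-season: 0.99 × 7.21 × 20 = 142.76 mm
late-season: 0.74 × 5.74 × 20 = 84.95 mm
Seasonal total = 341.19 mm

341 mm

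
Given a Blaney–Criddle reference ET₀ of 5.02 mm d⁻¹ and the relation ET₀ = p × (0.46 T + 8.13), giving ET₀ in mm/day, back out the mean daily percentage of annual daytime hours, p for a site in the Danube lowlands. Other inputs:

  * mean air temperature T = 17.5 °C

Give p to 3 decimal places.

0.310

p = ET₀ / (0.46 T + 8.13) = 5.02 / (0.46 × 17.5 + 8.13) = 5.02 / 16.180 = 0.3103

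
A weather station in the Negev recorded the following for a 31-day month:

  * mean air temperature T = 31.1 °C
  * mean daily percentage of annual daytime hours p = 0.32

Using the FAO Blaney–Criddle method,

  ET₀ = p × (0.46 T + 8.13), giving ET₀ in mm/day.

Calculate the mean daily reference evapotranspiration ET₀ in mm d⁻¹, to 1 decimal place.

ET₀ = 0.32 × (0.46 × 31.1 + 8.13) = 0.32 × 22.436 = 7.1795 mm/d

7.2 mm d⁻¹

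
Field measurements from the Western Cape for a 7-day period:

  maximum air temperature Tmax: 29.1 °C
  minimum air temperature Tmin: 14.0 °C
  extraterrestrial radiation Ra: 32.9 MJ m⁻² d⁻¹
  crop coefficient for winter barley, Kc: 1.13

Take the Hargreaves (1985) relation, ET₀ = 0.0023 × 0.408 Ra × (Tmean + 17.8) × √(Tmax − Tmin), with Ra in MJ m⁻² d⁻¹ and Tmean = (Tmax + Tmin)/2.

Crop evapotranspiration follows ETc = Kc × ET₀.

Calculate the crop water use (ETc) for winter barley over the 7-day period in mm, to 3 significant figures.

37.3 mm

Tmean = (29.1 + 14.0)/2 = 21.55 °C
0.408 Ra = 0.408 × 32.9 = 13.4232 mm/d equivalent
ET₀ = 0.0023 × 13.4232 × (21.55 + 17.8) × √15.1 = 0.0023 × 13.4232 × 39.35 × 3.8859 = 4.7209 mm/d
ETc = Kc × ET₀ = 1.13 × 4.7209 = 5.3346 mm/d
Over 7 days: 5.3346 × 7 = 37.342 mm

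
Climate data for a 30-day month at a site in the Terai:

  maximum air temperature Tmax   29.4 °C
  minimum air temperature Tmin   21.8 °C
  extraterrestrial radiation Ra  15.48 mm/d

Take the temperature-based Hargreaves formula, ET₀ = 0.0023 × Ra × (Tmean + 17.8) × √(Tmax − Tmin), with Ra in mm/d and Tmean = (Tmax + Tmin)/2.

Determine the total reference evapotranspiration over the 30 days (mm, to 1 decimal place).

Tmean = (29.4 + 21.8)/2 = 25.60 °C
ET₀ = 0.0023 × 15.48 × (25.60 + 17.8) × √7.6 = 0.0023 × 15.48 × 43.40 × 2.7568 = 4.2598 mm/d
Over 30 days: 4.2598 × 30 = 127.794 mm

127.8 mm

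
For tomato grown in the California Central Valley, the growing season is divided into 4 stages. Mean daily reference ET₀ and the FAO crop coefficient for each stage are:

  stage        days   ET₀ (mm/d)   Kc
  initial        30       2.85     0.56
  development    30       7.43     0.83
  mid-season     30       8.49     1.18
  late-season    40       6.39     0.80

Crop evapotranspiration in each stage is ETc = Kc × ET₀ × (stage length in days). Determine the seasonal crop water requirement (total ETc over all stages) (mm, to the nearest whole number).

initial: 0.56 × 2.85 × 30 = 47.88 mm
development: 0.83 × 7.43 × 30 = 185.01 mm
mid-season: 1.18 × 8.49 × 30 = 300.55 mm
late-season: 0.80 × 6.39 × 40 = 204.48 mm
Seasonal total = 737.92 mm

738 mm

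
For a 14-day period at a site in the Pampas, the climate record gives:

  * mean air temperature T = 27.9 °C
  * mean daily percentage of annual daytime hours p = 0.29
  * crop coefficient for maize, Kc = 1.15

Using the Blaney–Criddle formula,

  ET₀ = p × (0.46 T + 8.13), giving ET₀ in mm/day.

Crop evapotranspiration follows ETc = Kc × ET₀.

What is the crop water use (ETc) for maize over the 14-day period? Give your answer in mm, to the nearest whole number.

98 mm

ET₀ = 0.29 × (0.46 × 27.9 + 8.13) = 0.29 × 20.964 = 6.0796 mm/d
ETc = Kc × ET₀ = 1.15 × 6.0796 = 6.9915 mm/d
Over 14 days: 6.9915 × 14 = 97.881 mm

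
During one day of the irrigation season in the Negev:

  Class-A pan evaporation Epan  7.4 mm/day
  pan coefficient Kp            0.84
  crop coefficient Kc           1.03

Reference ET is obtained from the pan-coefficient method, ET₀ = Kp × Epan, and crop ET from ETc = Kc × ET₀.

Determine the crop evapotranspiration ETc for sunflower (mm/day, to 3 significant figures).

6.40 mm/day

ET₀ = 0.84 × 7.4 = 6.2160 mm/d
ETc = Kc × ET₀ = 1.03 × 6.2160 = 6.4025 mm/d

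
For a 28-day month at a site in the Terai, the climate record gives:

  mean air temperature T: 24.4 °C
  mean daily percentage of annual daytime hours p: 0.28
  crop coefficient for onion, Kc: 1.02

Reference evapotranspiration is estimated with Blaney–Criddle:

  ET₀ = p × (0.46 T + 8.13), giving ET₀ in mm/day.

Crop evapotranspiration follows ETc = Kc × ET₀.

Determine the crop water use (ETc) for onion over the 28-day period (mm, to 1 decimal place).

154.8 mm

ET₀ = 0.28 × (0.46 × 24.4 + 8.13) = 0.28 × 19.354 = 5.4191 mm/d
ETc = Kc × ET₀ = 1.02 × 5.4191 = 5.5275 mm/d
Over 28 days: 5.5275 × 28 = 154.770 mm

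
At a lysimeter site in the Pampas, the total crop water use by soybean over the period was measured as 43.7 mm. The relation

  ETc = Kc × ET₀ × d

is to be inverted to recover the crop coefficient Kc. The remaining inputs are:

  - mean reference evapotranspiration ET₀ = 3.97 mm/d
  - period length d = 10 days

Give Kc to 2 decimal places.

ETc = Kc × ET₀ × d  ⇒  Kc = ETc / (ET₀ × d)
Kc = 43.7 / (3.97 × 10) = 43.7 / 39.70 = 1.1008

1.10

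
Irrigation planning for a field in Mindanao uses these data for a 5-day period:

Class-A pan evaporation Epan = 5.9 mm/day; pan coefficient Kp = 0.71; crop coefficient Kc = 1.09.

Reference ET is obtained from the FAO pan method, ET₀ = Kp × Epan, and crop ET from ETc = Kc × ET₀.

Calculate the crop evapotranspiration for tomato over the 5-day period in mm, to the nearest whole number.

ET₀ = 0.71 × 5.9 = 4.1890 mm/d
ETc = Kc × ET₀ = 1.09 × 4.1890 = 4.5660 mm/d
Over 5 days: 4.5660 × 5 = 22.830 mm

23 mm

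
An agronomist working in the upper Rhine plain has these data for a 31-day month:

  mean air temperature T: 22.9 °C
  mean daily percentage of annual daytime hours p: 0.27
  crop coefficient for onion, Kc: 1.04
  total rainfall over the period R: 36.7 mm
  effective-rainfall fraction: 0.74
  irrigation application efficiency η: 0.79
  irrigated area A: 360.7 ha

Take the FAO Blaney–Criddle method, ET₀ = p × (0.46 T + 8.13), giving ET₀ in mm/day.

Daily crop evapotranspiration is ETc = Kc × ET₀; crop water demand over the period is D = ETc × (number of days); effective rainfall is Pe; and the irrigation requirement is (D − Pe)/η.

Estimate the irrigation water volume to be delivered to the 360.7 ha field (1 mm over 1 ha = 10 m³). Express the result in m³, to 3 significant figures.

ET₀ = 0.27 × (0.46 × 22.9 + 8.13) = 0.27 × 18.664 = 5.0393 mm/d
ETc = Kc × ET₀ = 1.04 × 5.0393 = 5.2409 mm/d
Crop demand D = ETc × 31 d = 5.2409 × 31 = 162.468 mm
Pe = 0.74 × 36.7 = 27.158 mm
D − Pe = 162.468 − 27.158 = 135.310 mm
Gross irrigation = 135.310 / 0.79 = 171.278 mm
Volume = 171.278 mm × 360.7 ha × 10 = 617799.7 m³

618000 m³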